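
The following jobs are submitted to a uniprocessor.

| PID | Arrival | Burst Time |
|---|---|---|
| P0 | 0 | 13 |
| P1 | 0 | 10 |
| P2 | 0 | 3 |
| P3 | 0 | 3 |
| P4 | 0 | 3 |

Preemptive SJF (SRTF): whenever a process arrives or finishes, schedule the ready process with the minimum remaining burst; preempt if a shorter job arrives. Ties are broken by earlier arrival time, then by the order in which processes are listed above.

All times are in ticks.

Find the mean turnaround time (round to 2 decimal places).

13.80

Gantt: | P2 0-3 | P3 3-6 | P4 6-9 | P1 9-19 | P0 19-32 |
Completion: P0=32  P1=19  P2=3  P3=6  P4=9
Turnaround times: P0=32, P1=19, P2=3, P3=6, P4=9
Average turnaround = (32+19+3+6+9) / 5 = 69/5 = 13.80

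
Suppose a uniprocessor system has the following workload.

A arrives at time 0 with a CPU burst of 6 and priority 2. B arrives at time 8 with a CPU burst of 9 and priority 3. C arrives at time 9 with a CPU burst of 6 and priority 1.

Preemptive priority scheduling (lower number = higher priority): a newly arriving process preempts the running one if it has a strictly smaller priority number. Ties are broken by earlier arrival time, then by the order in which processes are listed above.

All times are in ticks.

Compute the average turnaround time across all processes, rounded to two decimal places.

9.00

Schedule: | A 0-6 | idle 6-8 | B 8-9 | C 9-15 | B 15-23 |
Completion: A=6  B=23  C=15
Turnaround times: A=6, B=15, C=6
Average turnaround = (6+15+6) / 3 = 27/3 = 9.00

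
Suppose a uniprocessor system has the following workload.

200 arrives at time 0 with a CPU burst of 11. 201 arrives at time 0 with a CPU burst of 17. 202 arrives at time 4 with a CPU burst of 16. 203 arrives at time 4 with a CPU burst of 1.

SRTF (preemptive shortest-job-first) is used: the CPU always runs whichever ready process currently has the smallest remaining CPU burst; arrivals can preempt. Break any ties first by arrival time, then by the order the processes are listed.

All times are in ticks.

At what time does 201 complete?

Timeline: | 200 0-4 | 203 4-5 | 200 5-12 | 202 12-28 | 201 28-45 |
Completion: 200=12  201=45  202=28  203=5

45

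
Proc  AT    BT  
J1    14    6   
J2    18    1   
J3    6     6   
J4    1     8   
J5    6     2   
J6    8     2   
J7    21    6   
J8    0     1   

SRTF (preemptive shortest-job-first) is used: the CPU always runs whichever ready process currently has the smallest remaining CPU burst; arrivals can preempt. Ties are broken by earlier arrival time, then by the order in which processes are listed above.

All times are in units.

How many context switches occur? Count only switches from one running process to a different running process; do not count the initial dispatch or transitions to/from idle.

Timeline: | J8 0-1 | J4 1-6 | J5 6-8 | J6 8-10 | J4 10-13 | J3 13-19 | J2 19-20 | J1 20-26 | J7 26-32 |
Completion: J1=26  J2=20  J3=19  J4=13  J5=8  J6=10  J7=32  J8=1

8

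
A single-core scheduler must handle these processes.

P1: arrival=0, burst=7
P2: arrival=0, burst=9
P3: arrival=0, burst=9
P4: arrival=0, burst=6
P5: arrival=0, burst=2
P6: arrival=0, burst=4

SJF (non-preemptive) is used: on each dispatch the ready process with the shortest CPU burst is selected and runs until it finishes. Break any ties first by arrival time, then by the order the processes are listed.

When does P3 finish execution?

Gantt: | P5 0-2 | P6 2-6 | P4 6-12 | P1 12-19 | P2 19-28 | P3 28-37 |
Completion: P1=19  P2=28  P3=37  P4=12  P5=2  P6=6
Turnaround (C−A): P1=19  P2=28  P3=37  P4=12  P5=2  P6=6

37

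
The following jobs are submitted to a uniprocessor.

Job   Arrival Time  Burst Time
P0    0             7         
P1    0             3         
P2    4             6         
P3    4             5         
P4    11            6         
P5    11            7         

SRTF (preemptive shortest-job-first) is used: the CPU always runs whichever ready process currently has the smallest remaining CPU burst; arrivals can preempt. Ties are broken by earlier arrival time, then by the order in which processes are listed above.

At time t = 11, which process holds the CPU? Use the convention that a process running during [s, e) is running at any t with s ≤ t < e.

Timeline: | P1 0-3 | P0 3-4 | P3 4-9 | P0 9-15 | P2 15-21 | P4 21-27 | P5 27-34 |
Completion: P0=15  P1=3  P2=21  P3=9  P4=27  P5=34

P0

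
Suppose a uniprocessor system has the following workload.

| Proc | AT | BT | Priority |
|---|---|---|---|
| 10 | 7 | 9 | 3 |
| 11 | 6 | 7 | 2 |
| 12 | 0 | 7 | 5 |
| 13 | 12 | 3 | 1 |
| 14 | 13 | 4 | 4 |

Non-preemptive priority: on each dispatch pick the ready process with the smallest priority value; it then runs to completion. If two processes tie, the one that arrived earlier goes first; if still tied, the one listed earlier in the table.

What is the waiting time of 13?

Gantt: | 12 0-7 | 11 7-14 | 13 14-17 | 10 17-26 | 14 26-30 |
Completion: 10=26  11=14  12=7  13=17  14=30
Waiting(13) = turnaround − burst = 5 − 3 = 2

2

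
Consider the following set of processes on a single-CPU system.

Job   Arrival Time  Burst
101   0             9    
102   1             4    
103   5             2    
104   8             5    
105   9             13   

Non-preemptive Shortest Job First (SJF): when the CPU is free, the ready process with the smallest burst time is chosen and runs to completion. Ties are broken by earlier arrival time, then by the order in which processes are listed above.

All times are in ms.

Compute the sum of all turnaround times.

Gantt: | 101 0-9 | 103 9-11 | 102 11-15 | 104 15-20 | 105 20-33 |
Completion: 101=9  102=15  103=11  104=20  105=33
Turnaround (C−A): 101=9  102=14  103=6  104=12  105=24
Turnaround = completion − arrival: 101=9, 102=14, 103=6, 104=12, 105=24
Total turnaround = 9 + 14 + 6 + 12 + 24 = 65

65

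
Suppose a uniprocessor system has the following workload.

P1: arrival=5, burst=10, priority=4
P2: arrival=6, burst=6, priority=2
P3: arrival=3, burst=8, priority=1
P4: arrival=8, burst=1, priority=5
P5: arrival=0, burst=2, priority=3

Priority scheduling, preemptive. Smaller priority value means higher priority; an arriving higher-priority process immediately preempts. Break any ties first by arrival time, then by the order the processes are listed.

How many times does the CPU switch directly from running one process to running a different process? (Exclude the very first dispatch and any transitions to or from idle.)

Schedule: | P5 0-2 | idle 2-3 | P3 3-11 | P2 11-17 | P1 17-27 | P4 27-28 |
Completion: P1=27  P2=17  P3=11  P4=28  P5=2
Turnaround (C−A): P1=22  P2=11  P3=8  P4=20  P5=2

3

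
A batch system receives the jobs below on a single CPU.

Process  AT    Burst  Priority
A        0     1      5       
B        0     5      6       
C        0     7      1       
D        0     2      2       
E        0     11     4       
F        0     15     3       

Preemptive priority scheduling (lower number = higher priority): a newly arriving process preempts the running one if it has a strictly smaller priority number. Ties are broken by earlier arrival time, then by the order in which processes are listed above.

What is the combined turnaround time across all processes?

Gantt: | C 0-7 | D 7-9 | F 9-24 | E 24-35 | A 35-36 | B 36-41 |
Completion: A=36  B=41  C=7  D=9  E=35  F=24
Turnaround = completion − arrival: A=36, B=41, C=7, D=9, E=35, F=24
Total turnaround = 36 + 41 + 7 + 9 + 35 + 24 = 152

152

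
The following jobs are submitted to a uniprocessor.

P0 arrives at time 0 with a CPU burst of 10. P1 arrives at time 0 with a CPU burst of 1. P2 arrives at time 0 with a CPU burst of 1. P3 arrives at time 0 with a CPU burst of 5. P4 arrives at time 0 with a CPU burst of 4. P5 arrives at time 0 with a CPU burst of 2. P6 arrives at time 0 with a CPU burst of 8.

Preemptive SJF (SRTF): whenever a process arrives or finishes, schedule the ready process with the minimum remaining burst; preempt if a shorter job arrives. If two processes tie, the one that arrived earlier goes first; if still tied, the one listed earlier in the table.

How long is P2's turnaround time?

Gantt: | P1 0-1 | P2 1-2 | P5 2-4 | P4 4-8 | P3 8-13 | P6 13-21 | P0 21-31 |
Completion: P0=31  P1=1  P2=2  P3=13  P4=8  P5=4  P6=21
Turnaround(P2) = completion − arrival = 2 − 0 = 2

2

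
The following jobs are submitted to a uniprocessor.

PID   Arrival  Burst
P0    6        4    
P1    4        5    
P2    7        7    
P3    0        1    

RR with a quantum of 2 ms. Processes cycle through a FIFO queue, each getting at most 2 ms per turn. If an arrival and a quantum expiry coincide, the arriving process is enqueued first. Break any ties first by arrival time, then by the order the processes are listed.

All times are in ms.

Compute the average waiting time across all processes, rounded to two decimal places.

Schedule: | P3 0-1 | idle 1-4 | P1 4-6 | P0 6-8 | P1 8-10 | P2 10-12 | P0 12-14 | P1 14-15 | P2 15-20 |
Completion: P0=14  P1=15  P2=20  P3=1
Waiting times: P0=4, P1=6, P2=6, P3=0
Average waiting = (4+6+6+0) / 4 = 16/4 = 4.00

4.00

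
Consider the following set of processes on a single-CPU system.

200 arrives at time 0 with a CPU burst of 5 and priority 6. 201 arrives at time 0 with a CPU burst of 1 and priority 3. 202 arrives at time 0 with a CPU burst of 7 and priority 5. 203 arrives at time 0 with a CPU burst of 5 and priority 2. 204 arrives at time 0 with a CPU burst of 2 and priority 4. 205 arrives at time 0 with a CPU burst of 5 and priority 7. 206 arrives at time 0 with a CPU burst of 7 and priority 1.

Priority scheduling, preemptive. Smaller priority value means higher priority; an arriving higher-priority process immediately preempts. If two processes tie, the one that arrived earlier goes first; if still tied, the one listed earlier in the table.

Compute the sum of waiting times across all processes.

Schedule: | 206 0-7 | 203 7-12 | 201 12-13 | 204 13-15 | 202 15-22 | 200 22-27 | 205 27-32 |
Completion: 200=27  201=13  202=22  203=12  204=15  205=32  206=7
Turnaround (C−A): 200=27  201=13  202=22  203=12  204=15  205=32  206=7
Waiting = turnaround − burst: 200=22, 201=12, 202=15, 203=7, 204=13, 205=27, 206=0
Total waiting = 22 + 12 + 15 + 7 + 13 + 27 + 0 = 96

96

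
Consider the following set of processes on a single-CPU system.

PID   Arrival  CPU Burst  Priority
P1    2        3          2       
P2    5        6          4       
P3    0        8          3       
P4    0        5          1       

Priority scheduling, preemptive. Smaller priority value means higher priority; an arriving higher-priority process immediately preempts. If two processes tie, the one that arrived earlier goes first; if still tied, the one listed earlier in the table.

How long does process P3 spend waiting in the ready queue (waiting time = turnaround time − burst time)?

Schedule: | P4 0-5 | P1 5-8 | P3 8-16 | P2 16-22 |
Completion: P1=8  P2=22  P3=16  P4=5
Waiting(P3) = turnaround − burst = 16 − 8 = 8

8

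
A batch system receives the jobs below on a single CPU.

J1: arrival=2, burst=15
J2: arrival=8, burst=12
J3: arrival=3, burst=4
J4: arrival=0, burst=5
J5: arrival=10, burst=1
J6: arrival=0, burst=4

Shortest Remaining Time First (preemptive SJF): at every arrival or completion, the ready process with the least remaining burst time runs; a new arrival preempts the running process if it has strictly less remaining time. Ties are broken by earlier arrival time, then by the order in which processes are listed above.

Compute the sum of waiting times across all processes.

Gantt: | J6 0-4 | J3 4-8 | J4 8-10 | J5 10-11 | J4 11-14 | J2 14-26 | J1 26-41 |
Completion: J1=41  J2=26  J3=8  J4=14  J5=11  J6=4
Waiting = turnaround − burst: J1=24, J2=6, J3=1, J4=9, J5=0, J6=0
Total waiting = 24 + 6 + 1 + 9 + 0 + 0 = 40

40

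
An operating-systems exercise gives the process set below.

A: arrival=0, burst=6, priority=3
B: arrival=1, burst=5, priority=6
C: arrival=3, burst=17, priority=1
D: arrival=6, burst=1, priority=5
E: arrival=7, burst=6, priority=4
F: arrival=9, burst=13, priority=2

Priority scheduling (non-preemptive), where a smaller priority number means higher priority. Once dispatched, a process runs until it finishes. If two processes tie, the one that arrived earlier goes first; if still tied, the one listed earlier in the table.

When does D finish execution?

Schedule: | A 0-6 | C 6-23 | F 23-36 | E 36-42 | D 42-43 | B 43-48 |
Completion: A=6  B=48  C=23  D=43  E=42  F=36
Turnaround (C−A): A=6  B=47  C=20  D=37  E=35  F=27

43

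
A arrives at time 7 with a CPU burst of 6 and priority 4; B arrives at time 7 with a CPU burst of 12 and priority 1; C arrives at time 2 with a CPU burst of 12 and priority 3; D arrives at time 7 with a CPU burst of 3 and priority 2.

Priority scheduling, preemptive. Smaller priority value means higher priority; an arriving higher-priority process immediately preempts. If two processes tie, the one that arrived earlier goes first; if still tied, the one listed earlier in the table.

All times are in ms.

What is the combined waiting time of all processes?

49

Gantt: | idle 0-2 | C 2-7 | B 7-19 | D 19-22 | C 22-29 | A 29-35 |
Completion: A=35  B=19  C=29  D=22
Turnaround (C−A): A=28  B=12  C=27  D=15
Waiting = turnaround − burst: A=22, B=0, C=15, D=12
Total waiting = 22 + 0 + 15 + 12 = 49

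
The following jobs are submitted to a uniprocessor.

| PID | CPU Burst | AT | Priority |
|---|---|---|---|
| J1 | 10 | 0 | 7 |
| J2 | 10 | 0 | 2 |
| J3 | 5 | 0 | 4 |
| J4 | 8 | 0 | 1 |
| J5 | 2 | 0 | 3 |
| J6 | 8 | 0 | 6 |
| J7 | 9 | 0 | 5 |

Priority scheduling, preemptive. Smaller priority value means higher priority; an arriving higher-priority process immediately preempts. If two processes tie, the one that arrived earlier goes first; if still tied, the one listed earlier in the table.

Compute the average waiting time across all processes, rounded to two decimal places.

Schedule: | J4 0-8 | J2 8-18 | J5 18-20 | J3 20-25 | J7 25-34 | J6 34-42 | J1 42-52 |
Completion: J1=52  J2=18  J3=25  J4=8  J5=20  J6=42  J7=34
Waiting times: J1=42, J2=8, J3=20, J4=0, J5=18, J6=34, J7=25
Average waiting = (42+8+20+0+18+34+25) / 7 = 147/7 = 21.00

21.00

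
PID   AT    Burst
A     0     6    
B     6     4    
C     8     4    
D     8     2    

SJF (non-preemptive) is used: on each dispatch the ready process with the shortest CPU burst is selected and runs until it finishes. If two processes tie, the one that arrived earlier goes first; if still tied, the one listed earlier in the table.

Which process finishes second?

B

Gantt: | A 0-6 | B 6-10 | D 10-12 | C 12-16 |
Completion: A=6  B=10  C=16  D=12
Finish order: A → B → D → C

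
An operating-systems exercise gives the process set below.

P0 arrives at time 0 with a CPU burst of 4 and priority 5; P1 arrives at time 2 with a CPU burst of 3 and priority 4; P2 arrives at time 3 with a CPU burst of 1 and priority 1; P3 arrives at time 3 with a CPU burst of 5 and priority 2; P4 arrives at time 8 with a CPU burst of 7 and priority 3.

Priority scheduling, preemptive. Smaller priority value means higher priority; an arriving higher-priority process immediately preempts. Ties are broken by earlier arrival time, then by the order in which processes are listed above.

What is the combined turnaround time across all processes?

Gantt: | P0 0-2 | P1 2-3 | P2 3-4 | P3 4-9 | P4 9-16 | P1 16-18 | P0 18-20 |
Completion: P0=20  P1=18  P2=4  P3=9  P4=16
Turnaround = completion − arrival: P0=20, P1=16, P2=1, P3=6, P4=8
Total turnaround = 20 + 16 + 1 + 6 + 8 = 51

51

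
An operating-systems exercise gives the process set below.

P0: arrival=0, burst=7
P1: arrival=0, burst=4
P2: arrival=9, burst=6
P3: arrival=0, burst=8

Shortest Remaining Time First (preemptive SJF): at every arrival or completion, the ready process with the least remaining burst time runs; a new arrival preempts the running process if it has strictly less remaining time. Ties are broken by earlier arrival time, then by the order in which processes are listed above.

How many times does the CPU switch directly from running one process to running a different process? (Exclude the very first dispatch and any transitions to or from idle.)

3

Timeline: | P1 0-4 | P0 4-11 | P2 11-17 | P3 17-25 |
Completion: P0=11  P1=4  P2=17  P3=25
Turnaround (C−A): P0=11  P1=4  P2=8  P3=25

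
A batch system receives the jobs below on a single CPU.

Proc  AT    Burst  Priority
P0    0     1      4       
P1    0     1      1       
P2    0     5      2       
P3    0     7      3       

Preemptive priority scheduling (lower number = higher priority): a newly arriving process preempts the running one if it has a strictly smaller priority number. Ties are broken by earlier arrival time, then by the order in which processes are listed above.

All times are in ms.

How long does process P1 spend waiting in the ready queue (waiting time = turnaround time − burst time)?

Timeline: | P1 0-1 | P2 1-6 | P3 6-13 | P0 13-14 |
Completion: P0=14  P1=1  P2=6  P3=13
Turnaround (C−A): P0=14  P1=1  P2=6  P3=13
Waiting(P1) = turnaround − burst = 1 − 1 = 0

0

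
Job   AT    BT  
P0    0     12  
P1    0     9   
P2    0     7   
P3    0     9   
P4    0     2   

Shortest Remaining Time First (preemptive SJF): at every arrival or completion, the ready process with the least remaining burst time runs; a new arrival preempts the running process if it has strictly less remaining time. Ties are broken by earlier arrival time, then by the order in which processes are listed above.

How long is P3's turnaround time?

Timeline: | P4 0-2 | P2 2-9 | P1 9-18 | P3 18-27 | P0 27-39 |
Completion: P0=39  P1=18  P2=9  P3=27  P4=2
Turnaround (C−A): P0=39  P1=18  P2=9  P3=27  P4=2
Turnaround(P3) = completion − arrival = 27 − 0 = 27

27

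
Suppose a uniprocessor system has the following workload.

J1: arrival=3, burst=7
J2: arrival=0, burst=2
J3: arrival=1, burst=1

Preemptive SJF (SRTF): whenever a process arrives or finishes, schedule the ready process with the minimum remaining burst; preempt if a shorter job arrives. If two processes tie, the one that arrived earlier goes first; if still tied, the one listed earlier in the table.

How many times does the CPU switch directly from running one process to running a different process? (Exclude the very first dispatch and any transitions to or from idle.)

2

Gantt: | J2 0-2 | J3 2-3 | J1 3-10 |
Completion: J1=10  J2=2  J3=3
Turnaround (C−A): J1=7  J2=2  J3=2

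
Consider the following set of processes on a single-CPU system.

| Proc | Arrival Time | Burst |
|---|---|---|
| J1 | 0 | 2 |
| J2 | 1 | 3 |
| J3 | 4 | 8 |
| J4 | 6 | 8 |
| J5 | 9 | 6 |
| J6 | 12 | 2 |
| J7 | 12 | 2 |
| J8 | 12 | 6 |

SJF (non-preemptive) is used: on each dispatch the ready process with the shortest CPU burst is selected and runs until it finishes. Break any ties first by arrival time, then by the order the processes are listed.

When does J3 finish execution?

13

Gantt: | J1 0-2 | J2 2-5 | J3 5-13 | J6 13-15 | J7 15-17 | J5 17-23 | J8 23-29 | J4 29-37 |
Completion: J1=2  J2=5  J3=13  J4=37  J5=23  J6=15  J7=17  J8=29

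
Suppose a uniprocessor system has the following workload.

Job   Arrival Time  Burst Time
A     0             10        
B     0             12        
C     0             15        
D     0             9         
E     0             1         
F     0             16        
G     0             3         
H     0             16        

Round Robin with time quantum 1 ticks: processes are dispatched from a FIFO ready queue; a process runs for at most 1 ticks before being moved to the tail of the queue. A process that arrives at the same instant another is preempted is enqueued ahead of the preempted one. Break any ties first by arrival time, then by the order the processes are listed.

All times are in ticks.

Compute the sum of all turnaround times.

Schedule: | A 0-1 | B 1-2 | C 2-3 | D 3-4 | E 4-5 | F 5-6 | G 6-7 | H 7-8 | A 8-9 | B 9-10 | C 10-11 | D 11-12 | F 12-13 | G 13-14 | H 14-15 | A 15-16 | B 16-17 | C 17-18 | D 18-19 | F 19-20 | G 20-21 | H 21-22 | A 22-23 | B 23-24 | C 24-25 | D 25-26 | F 26-27 | H 27-28 | A 28-29 | B 29-30 | C 30-31 | D 31-32 | F 32-33 | H 33-34 | A 34-35 | B 35-36 | C 36-37 | D 37-38 | F 38-39 | H 39-40 | A 40-41 | B 41-42 | C 42-43 | D 43-44 | F 44-45 | H 45-46 | A 46-47 | B 47-48 | C 48-49 | D 49-50 | F 50-51 | H 51-52 | A 52-53 | B 53-54 | C 54-55 | D 55-56 | F 56-57 | H 57-58 | A 58-59 | B 59-60 | C 60-61 | F 61-62 | H 62-63 | B 63-64 | C 64-65 | F 65-66 | H 66-67 | B 67-68 | C 68-69 | F 69-70 | H 70-71 | C 71-72 | F 72-73 | H 73-74 | C 74-75 | F 75-76 | H 76-77 | C 77-78 | F 78-79 | H 79-80 | F 80-81 | H 81-82 |
Completion: A=59  B=68  C=78  D=56  E=5  F=81  G=21  H=82
Turnaround = completion − arrival: A=59, B=68, C=78, D=56, E=5, F=81, G=21, H=82
Total turnaround = 59 + 68 + 78 + 56 + 5 + 81 + 21 + 82 = 450

450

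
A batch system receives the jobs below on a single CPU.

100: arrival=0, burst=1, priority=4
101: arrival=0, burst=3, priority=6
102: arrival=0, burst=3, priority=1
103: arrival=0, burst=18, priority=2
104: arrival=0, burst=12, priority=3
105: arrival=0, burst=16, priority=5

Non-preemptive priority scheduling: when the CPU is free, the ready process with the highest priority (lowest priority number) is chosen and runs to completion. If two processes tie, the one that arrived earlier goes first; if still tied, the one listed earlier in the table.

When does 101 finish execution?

Gantt: | 102 0-3 | 103 3-21 | 104 21-33 | 100 33-34 | 105 34-50 | 101 50-53 |
Completion: 100=34  101=53  102=3  103=21  104=33  105=50
Turnaround (C−A): 100=34  101=53  102=3  103=21  104=33  105=50

53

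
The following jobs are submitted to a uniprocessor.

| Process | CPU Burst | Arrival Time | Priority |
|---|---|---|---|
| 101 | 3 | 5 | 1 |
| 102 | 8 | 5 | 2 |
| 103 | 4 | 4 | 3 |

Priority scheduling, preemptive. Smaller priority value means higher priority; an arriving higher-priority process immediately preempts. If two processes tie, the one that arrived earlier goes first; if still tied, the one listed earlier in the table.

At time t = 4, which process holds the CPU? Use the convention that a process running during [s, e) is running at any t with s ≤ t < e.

Gantt: | idle 0-4 | 103 4-5 | 101 5-8 | 102 8-16 | 103 16-19 |
Completion: 101=8  102=16  103=19
Turnaround (C−A): 101=3  102=11  103=15

103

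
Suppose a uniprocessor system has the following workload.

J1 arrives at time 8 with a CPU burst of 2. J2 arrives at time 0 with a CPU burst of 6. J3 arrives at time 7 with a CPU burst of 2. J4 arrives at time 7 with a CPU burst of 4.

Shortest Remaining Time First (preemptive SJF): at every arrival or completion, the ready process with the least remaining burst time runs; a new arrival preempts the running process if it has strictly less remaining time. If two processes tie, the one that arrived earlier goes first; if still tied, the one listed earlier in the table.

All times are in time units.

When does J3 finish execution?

Timeline: | J2 0-6 | idle 6-7 | J3 7-9 | J1 9-11 | J4 11-15 |
Completion: J1=11  J2=6  J3=9  J4=15

9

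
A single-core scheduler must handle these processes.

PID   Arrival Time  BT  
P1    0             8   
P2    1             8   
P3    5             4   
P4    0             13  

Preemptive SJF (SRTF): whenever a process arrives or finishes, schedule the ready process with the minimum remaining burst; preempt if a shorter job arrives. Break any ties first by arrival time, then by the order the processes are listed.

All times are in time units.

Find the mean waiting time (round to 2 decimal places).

8.50

Gantt: | P1 0-8 | P3 8-12 | P2 12-20 | P4 20-33 |
Completion: P1=8  P2=20  P3=12  P4=33
Turnaround (C−A): P1=8  P2=19  P3=7  P4=33
Waiting times: P1=0, P2=11, P3=3, P4=20
Average waiting = (0+11+3+20) / 4 = 34/4 = 8.50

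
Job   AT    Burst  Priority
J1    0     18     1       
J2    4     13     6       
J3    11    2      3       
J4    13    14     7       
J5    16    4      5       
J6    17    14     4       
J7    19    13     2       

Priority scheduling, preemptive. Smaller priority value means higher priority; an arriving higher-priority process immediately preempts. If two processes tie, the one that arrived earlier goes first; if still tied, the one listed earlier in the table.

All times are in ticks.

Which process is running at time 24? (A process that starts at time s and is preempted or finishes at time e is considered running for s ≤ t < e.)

Timeline: | J1 0-18 | J3 18-19 | J7 19-32 | J3 32-33 | J6 33-47 | J5 47-51 | J2 51-64 | J4 64-78 |
Completion: J1=18  J2=64  J3=33  J4=78  J5=51  J6=47  J7=32
Turnaround (C−A): J1=18  J2=60  J3=22  J4=65  J5=35  J6=30  J7=13

J7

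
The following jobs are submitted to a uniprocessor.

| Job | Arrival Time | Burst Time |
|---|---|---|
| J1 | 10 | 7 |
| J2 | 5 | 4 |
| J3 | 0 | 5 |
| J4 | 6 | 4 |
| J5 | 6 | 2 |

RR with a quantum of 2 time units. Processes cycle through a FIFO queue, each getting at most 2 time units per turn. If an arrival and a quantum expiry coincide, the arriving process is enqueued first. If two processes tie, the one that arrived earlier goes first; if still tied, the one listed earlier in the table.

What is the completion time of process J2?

Gantt: | J3 0-5 | J2 5-7 | J4 7-9 | J5 9-11 | J2 11-13 | J4 13-15 | J1 15-22 |
Completion: J1=22  J2=13  J3=5  J4=15  J5=11
Turnaround (C−A): J1=12  J2=8  J3=5  J4=9  J5=5

13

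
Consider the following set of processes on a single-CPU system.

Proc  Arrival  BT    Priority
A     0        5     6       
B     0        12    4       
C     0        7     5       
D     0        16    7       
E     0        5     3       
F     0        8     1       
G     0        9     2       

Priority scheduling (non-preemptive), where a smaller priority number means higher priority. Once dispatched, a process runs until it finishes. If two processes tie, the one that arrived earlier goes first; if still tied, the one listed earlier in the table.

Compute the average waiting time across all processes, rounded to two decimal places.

24.00

Gantt: | F 0-8 | G 8-17 | E 17-22 | B 22-34 | C 34-41 | A 41-46 | D 46-62 |
Completion: A=46  B=34  C=41  D=62  E=22  F=8  G=17
Turnaround (C−A): A=46  B=34  C=41  D=62  E=22  F=8  G=17
Waiting times: A=41, B=22, C=34, D=46, E=17, F=0, G=8
Average waiting = (41+22+34+46+17+0+8) / 7 = 168/7 = 24.00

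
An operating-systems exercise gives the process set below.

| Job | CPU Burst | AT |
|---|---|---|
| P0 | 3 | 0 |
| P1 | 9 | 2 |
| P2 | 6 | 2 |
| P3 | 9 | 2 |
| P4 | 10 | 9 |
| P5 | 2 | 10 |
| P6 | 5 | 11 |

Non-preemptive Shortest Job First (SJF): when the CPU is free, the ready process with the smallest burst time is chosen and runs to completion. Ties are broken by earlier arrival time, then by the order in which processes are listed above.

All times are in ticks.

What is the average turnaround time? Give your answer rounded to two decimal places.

Schedule: | P0 0-3 | P2 3-9 | P1 9-18 | P5 18-20 | P6 20-25 | P3 25-34 | P4 34-44 |
Completion: P0=3  P1=18  P2=9  P3=34  P4=44  P5=20  P6=25
Turnaround times: P0=3, P1=16, P2=7, P3=32, P4=35, P5=10, P6=14
Average turnaround = (3+16+7+32+35+10+14) / 7 = 117/7 = 16.71

16.71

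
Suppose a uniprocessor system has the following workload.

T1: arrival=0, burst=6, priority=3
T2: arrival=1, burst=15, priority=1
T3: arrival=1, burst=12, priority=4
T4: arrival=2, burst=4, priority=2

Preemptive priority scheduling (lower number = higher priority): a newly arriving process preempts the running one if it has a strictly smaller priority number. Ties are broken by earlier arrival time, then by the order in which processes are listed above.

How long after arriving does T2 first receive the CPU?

Schedule: | T1 0-1 | T2 1-16 | T4 16-20 | T1 20-25 | T3 25-37 |
Completion: T1=25  T2=16  T3=37  T4=20
Response(T2) = first start − arrival = 1 − 1 = 0

0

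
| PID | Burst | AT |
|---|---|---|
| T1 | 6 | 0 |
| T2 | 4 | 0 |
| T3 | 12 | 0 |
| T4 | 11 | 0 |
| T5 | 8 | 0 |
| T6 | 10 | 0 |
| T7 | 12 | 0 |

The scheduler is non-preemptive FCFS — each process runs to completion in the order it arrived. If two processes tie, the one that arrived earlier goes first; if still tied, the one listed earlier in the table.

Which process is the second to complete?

Schedule: | T1 0-6 | T2 6-10 | T3 10-22 | T4 22-33 | T5 33-41 | T6 41-51 | T7 51-63 |
Completion: T1=6  T2=10  T3=22  T4=33  T5=41  T6=51  T7=63
Finish order: T1 → T2 → T3 → T4 → T5 → T6 → T7

T2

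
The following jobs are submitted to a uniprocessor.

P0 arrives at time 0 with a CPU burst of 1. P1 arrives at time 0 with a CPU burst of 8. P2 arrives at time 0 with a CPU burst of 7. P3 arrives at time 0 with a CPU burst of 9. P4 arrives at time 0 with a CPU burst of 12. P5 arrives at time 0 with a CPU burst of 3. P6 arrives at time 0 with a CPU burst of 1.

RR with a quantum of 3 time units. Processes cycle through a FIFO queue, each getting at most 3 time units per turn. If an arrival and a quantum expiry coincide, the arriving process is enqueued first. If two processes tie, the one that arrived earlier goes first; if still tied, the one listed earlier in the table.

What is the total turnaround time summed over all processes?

173

Schedule: | P0 0-1 | P1 1-4 | P2 4-7 | P3 7-10 | P4 10-13 | P5 13-16 | P6 16-17 | P1 17-20 | P2 20-23 | P3 23-26 | P4 26-29 | P1 29-31 | P2 31-32 | P3 32-35 | P4 35-41 |
Completion: P0=1  P1=31  P2=32  P3=35  P4=41  P5=16  P6=17
Turnaround = completion − arrival: P0=1, P1=31, P2=32, P3=35, P4=41, P5=16, P6=17
Total turnaround = 1 + 31 + 32 + 35 + 41 + 16 + 17 = 173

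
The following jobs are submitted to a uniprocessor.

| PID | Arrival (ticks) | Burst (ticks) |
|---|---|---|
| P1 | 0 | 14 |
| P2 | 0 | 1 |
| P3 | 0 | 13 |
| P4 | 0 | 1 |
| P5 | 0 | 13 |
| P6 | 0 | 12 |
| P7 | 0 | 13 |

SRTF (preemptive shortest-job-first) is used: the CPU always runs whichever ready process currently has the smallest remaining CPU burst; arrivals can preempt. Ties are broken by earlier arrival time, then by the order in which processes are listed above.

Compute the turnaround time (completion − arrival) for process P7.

53

Gantt: | P2 0-1 | P4 1-2 | P6 2-14 | P3 14-27 | P5 27-40 | P7 40-53 | P1 53-67 |
Completion: P1=67  P2=1  P3=27  P4=2  P5=40  P6=14  P7=53
Turnaround(P7) = completion − arrival = 53 − 0 = 53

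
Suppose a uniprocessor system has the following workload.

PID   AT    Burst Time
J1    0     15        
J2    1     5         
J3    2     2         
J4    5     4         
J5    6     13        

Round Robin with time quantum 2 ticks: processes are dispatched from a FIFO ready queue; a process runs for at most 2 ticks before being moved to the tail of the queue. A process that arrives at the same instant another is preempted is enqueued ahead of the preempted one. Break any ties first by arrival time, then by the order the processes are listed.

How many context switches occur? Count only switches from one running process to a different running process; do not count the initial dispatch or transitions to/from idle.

Timeline: | J1 0-2 | J2 2-4 | J3 4-6 | J1 6-8 | J2 8-10 | J4 10-12 | J5 12-14 | J1 14-16 | J2 16-17 | J4 17-19 | J5 19-21 | J1 21-23 | J5 23-25 | J1 25-27 | J5 27-29 | J1 29-31 | J5 31-33 | J1 33-35 | J5 35-37 | J1 37-38 | J5 38-39 |
Completion: J1=38  J2=17  J3=6  J4=19  J5=39
Turnaround (C−A): J1=38  J2=16  J3=4  J4=14  J5=33

20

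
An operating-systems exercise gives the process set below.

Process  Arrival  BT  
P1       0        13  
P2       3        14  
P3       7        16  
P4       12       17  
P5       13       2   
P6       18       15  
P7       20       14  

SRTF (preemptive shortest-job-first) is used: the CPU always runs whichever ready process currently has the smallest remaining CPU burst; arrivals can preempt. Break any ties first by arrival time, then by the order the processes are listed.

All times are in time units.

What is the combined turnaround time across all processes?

250

Schedule: | P1 0-13 | P5 13-15 | P2 15-29 | P7 29-43 | P6 43-58 | P3 58-74 | P4 74-91 |
Completion: P1=13  P2=29  P3=74  P4=91  P5=15  P6=58  P7=43
Turnaround (C−A): P1=13  P2=26  P3=67  P4=79  P5=2  P6=40  P7=23
Turnaround = completion − arrival: P1=13, P2=26, P3=67, P4=79, P5=2, P6=40, P7=23
Total turnaround = 13 + 26 + 67 + 79 + 2 + 40 + 23 = 250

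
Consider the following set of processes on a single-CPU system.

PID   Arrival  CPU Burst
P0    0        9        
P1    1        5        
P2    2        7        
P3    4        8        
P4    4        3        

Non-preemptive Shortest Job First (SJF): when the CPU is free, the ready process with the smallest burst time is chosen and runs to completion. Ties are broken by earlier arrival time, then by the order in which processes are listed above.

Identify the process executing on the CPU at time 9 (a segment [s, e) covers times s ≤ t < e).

Schedule: | P0 0-9 | P4 9-12 | P1 12-17 | P2 17-24 | P3 24-32 |
Completion: P0=9  P1=17  P2=24  P3=32  P4=12

P4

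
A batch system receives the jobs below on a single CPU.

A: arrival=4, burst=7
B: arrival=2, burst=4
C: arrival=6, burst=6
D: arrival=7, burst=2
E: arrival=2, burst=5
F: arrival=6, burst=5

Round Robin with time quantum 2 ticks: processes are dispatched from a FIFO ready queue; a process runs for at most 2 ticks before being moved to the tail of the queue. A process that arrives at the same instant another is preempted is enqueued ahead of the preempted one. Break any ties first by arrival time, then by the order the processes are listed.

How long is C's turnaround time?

23

Timeline: | idle 0-2 | B 2-4 | E 4-6 | A 6-8 | B 8-10 | C 10-12 | F 12-14 | E 14-16 | D 16-18 | A 18-20 | C 20-22 | F 22-24 | E 24-25 | A 25-27 | C 27-29 | F 29-30 | A 30-31 |
Completion: A=31  B=10  C=29  D=18  E=25  F=30
Turnaround(C) = completion − arrival = 29 − 6 = 23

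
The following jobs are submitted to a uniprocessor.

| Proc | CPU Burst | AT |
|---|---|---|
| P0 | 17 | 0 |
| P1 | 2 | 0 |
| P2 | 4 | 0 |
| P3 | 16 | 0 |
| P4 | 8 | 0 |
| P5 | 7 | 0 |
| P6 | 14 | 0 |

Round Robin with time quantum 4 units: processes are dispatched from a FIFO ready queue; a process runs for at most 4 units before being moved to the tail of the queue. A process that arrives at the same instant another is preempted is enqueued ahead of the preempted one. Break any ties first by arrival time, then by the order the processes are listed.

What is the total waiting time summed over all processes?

Gantt: | P0 0-4 | P1 4-6 | P2 6-10 | P3 10-14 | P4 14-18 | P5 18-22 | P6 22-26 | P0 26-30 | P3 30-34 | P4 34-38 | P5 38-41 | P6 41-45 | P0 45-49 | P3 49-53 | P6 53-57 | P0 57-61 | P3 61-65 | P6 65-67 | P0 67-68 |
Completion: P0=68  P1=6  P2=10  P3=65  P4=38  P5=41  P6=67
Turnaround (C−A): P0=68  P1=6  P2=10  P3=65  P4=38  P5=41  P6=67
Waiting = turnaround − burst: P0=51, P1=4, P2=6, P3=49, P4=30, P5=34, P6=53
Total waiting = 51 + 4 + 6 + 49 + 30 + 34 + 53 = 227

227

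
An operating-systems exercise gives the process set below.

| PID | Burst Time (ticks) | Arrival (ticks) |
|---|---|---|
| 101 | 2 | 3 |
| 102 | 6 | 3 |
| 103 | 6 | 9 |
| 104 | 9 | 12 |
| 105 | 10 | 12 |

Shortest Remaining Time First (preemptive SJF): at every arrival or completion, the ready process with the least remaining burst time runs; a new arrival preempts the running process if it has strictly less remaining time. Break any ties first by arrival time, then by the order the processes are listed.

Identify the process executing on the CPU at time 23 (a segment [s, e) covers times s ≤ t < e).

104

Timeline: | idle 0-3 | 101 3-5 | 102 5-11 | 103 11-17 | 104 17-26 | 105 26-36 |
Completion: 101=5  102=11  103=17  104=26  105=36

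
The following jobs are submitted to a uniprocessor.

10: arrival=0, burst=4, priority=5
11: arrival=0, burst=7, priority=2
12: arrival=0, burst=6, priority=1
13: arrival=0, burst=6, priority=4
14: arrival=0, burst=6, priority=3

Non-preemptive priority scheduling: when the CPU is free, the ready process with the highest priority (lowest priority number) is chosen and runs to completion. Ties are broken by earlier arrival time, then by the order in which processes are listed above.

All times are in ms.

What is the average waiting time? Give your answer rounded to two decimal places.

12.60

Timeline: | 12 0-6 | 11 6-13 | 14 13-19 | 13 19-25 | 10 25-29 |
Completion: 10=29  11=13  12=6  13=25  14=19
Turnaround (C−A): 10=29  11=13  12=6  13=25  14=19
Waiting times: 10=25, 11=6, 12=0, 13=19, 14=13
Average waiting = (25+6+0+19+13) / 5 = 63/5 = 12.60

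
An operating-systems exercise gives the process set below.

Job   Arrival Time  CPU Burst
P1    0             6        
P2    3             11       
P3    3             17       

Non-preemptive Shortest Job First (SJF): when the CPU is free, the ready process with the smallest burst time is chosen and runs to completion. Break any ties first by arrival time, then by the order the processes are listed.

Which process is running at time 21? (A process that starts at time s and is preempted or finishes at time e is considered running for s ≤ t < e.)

Gantt: | P1 0-6 | P2 6-17 | P3 17-34 |
Completion: P1=6  P2=17  P3=34
Turnaround (C−A): P1=6  P2=14  P3=31

P3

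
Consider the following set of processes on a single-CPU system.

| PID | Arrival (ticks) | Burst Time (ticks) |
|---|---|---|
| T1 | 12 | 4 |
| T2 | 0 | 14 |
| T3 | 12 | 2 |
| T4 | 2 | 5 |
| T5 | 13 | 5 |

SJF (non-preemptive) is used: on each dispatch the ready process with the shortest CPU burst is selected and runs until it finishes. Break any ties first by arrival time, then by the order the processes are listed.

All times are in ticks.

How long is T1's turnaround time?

Timeline: | T2 0-14 | T3 14-16 | T1 16-20 | T4 20-25 | T5 25-30 |
Completion: T1=20  T2=14  T3=16  T4=25  T5=30
Turnaround (C−A): T1=8  T2=14  T3=4  T4=23  T5=17
Turnaround(T1) = completion − arrival = 20 − 12 = 8

8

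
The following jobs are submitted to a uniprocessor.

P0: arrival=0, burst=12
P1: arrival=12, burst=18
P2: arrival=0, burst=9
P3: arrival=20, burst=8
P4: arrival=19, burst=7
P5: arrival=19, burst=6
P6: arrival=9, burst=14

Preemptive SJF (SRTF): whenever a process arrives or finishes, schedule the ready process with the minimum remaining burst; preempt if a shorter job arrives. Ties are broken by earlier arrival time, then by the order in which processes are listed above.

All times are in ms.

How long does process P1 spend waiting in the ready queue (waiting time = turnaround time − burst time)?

44

Schedule: | P2 0-9 | P0 9-21 | P5 21-27 | P4 27-34 | P3 34-42 | P6 42-56 | P1 56-74 |
Completion: P0=21  P1=74  P2=9  P3=42  P4=34  P5=27  P6=56
Waiting(P1) = turnaround − burst = 62 − 18 = 44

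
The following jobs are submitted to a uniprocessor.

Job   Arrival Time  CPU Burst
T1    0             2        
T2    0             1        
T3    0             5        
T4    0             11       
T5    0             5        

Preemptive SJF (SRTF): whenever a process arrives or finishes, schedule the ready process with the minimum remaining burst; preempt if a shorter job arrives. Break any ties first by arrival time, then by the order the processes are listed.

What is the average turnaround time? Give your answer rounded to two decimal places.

Gantt: | T2 0-1 | T1 1-3 | T3 3-8 | T5 8-13 | T4 13-24 |
Completion: T1=3  T2=1  T3=8  T4=24  T5=13
Turnaround times: T1=3, T2=1, T3=8, T4=24, T5=13
Average turnaround = (3+1+8+24+13) / 5 = 49/5 = 9.80

9.80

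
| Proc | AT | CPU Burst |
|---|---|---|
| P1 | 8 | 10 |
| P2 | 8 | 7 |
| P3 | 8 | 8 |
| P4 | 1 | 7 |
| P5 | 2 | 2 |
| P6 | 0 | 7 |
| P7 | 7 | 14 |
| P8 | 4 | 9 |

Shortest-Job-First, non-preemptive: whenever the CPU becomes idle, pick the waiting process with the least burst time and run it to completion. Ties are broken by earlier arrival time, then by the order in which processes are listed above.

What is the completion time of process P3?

31

Schedule: | P6 0-7 | P5 7-9 | P4 9-16 | P2 16-23 | P3 23-31 | P8 31-40 | P1 40-50 | P7 50-64 |
Completion: P1=50  P2=23  P3=31  P4=16  P5=9  P6=7  P7=64  P8=40
Turnaround (C−A): P1=42  P2=15  P3=23  P4=15  P5=7  P6=7  P7=57  P8=36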